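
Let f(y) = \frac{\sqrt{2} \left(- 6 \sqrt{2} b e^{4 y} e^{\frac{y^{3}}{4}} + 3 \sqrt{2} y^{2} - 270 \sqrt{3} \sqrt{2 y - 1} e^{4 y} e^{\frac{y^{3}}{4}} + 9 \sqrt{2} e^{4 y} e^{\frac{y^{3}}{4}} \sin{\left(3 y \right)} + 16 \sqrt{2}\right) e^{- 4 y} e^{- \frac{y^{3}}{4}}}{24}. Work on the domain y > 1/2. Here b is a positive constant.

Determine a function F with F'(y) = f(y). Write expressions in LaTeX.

An antiderivative is F(y) = - \frac{b y}{2} - 15 y \sqrt{3 y - \frac{3}{2}} + \frac{15 \sqrt{3 y - \frac{3}{2}}}{2} - \frac{\cos{\left(3 y \right)}}{4} - \frac{e^{- 4 y} e^{- \frac{y^{3}}{4}}}{3}.

Any candidate F(y) must reproduce f(y) exactly when differentiated.
Check: d/dy[- \frac{b y}{2} - 15 y \sqrt{3 y - \frac{3}{2}} + \frac{15 \sqrt{3 y - \frac{3}{2}}}{2} - \frac{\cos{\left(3 y \right)}}{4} - \frac{e^{- 4 y} e^{- \frac{y^{3}}{4}}}{3}] = \frac{\sqrt{2} \left(- 6 \sqrt{2} b \sqrt{2 y - 1} e^{4 y} e^{\frac{y^{3}}{4}} + 3 \sqrt{2} y^{2} \sqrt{2 y - 1} - 540 \sqrt{3} y e^{4 y} e^{\frac{y^{3}}{4}} + 9 \sqrt{2} \sqrt{2 y - 1} e^{4 y} e^{\frac{y^{3}}{4}} \sin{\left(3 y \right)} + 16 \sqrt{2} \sqrt{2 y - 1} + 270 \sqrt{3} e^{4 y} e^{\frac{y^{3}}{4}}\right) e^{- 4 y} e^{- \frac{y^{3}}{4}}}{24 \sqrt{2 y - 1}}, which equals f(y).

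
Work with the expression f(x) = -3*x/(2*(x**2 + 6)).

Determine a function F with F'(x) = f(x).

The substitution u = x**2 + 6 works: f is exactly (dF/du)*(du/dx) for that inner function.
Check: d/dx[-3*log(x**2 + 6)/4] = -3*x/(2*x**2 + 12), which equals f(x).

An antiderivative is F(x) = -3*log(x**2 + 6)/4.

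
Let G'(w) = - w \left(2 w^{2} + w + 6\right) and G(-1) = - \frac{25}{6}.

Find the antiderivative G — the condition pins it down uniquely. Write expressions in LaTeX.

G(w) = - \frac{w^{4}}{2} - \frac{w^{3}}{3} - 3 w^{2} - 1

For G(w) to be correct, d/dw[G] must agree with the stated G'(w) identically.
A general antiderivative is - \frac{w^{4}}{2} - \frac{w^{3}}{3} - 3 w^{2} + C.
The condition gives C = - \frac{25}{6} - (- \frac{19}{6}) = -1.
So G(w) = - \frac{w^{4}}{2} - \frac{w^{3}}{3} - 3 w^{2} - 1.
Check: d/dw[- \frac{w^{4}}{2} - \frac{w^{3}}{3} - 3 w^{2} - 1] = - 2 w^{3} - w^{2} - 6 w, which equals G'(w).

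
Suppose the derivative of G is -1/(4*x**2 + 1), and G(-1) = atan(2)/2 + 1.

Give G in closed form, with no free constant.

Whatever form G(x) takes, its d/dx must return the stated G'(x).
A general antiderivative is -atan(2*x)/2 + C.
The condition gives C = atan(2)/2 + 1 - (atan(2)/2) = 1.
So G(x) = -(atan(2*x) - 2)/2.
Check: d/dx[-(atan(2*x) - 2)/2] = -1/(4*x**2 + 1) = G'(x).

G(x) = -(atan(2*x) - 2)/2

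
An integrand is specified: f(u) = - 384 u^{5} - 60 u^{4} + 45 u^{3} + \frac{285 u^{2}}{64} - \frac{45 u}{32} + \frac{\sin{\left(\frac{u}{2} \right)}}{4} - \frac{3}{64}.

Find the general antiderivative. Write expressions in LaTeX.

The integrand splits into summands that can be handled one at a time.
Check: d/du[\frac{- \left(16 u^{2} + u - 1\right)^{3} - 32 \cos{\left(\frac{u}{2} \right)}}{64}] = - 384 u^{5} - 60 u^{4} + 45 u^{3} + \frac{285 u^{2}}{64} - \frac{45 u}{32} + \frac{\sin{\left(\frac{u}{2} \right)}}{4} - \frac{3}{64} = f(u).

F(u) = \frac{- \left(16 u^{2} + u - 1\right)^{3} - 32 \cos{\left(\frac{u}{2} \right)}}{64} + C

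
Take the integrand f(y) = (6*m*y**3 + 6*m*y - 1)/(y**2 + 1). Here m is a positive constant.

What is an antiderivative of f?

A first test for any F(y): its y-derivative must equal f(y) identically.
Check: d/dy[3*m*y**2 - atan(y)] = (6*m*y**3 + 6*m*y - 1)/(y**2 + 1) = f(y).

An antiderivative is F(y) = 3*m*y**2 - atan(y).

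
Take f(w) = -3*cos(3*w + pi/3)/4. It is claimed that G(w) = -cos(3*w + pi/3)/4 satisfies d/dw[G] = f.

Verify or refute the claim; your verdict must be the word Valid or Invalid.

Invalid: d/dw[G] - f = 3*sin(3*w + pi/3)/4 + 3*cos(3*w + pi/3)/4, which is not 0.

d/dw[G] = 3*sin(3*w + pi/3)/4
d/dw[G] - f(w) = 3*sin(3*w + pi/3)/4 + 3*cos(3*w + pi/3)/4 != 0.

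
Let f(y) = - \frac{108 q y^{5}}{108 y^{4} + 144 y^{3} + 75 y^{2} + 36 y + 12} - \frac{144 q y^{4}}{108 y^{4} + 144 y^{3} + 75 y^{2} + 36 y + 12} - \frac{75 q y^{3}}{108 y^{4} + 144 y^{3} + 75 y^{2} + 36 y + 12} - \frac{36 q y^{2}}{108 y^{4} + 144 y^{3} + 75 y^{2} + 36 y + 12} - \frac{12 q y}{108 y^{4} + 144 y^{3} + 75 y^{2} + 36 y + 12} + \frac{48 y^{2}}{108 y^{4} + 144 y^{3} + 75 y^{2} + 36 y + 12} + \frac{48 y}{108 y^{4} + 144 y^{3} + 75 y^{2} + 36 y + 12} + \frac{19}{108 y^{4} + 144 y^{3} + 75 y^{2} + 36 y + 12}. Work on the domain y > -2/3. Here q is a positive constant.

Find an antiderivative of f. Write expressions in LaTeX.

The integrand splits into summands that can be handled one at a time.
Check: d/dy[\frac{- 9 q y^{3} - 6 q y^{2} + 12 y \operatorname{atan}{\left(2 y \right)} + 8 \operatorname{atan}{\left(2 y \right)} - 2}{18 y + 12}] = \frac{- 108 q y^{5} - 144 q y^{4} - 75 q y^{3} - 36 q y^{2} - 12 q y + 48 y^{2} + 48 y + 19}{108 y^{4} + 144 y^{3} + 75 y^{2} + 36 y + 12}, which equals f(y).

An antiderivative is F(y) = \frac{- 9 q y^{3} - 6 q y^{2} + 12 y \operatorname{atan}{\left(2 y \right)} + 8 \operatorname{atan}{\left(2 y \right)} - 2}{18 y + 12}.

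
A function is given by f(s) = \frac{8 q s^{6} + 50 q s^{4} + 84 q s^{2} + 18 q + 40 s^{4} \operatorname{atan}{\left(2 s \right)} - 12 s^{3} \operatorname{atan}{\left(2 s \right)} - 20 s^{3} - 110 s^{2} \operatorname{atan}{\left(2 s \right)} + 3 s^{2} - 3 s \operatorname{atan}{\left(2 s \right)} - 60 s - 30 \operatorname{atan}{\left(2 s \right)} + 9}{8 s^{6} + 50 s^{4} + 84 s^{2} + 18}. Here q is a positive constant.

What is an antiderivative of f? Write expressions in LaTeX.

An antiderivative is F(s) = q s + \frac{\left(\frac{3}{4} - 5 s\right) \operatorname{atan}{\left(2 s \right)}}{s^{2} + 3}.

A first test for any F(s): its s-derivative must equal f(s) identically.
Check: d/ds[q s + \frac{\left(\frac{3}{4} - 5 s\right) \operatorname{atan}{\left(2 s \right)}}{s^{2} + 3}] = \frac{8 q s^{6} + 50 q s^{4} + 84 q s^{2} + 18 q + 40 s^{4} \operatorname{atan}{\left(2 s \right)} - 12 s^{3} \operatorname{atan}{\left(2 s \right)} - 20 s^{3} - 110 s^{2} \operatorname{atan}{\left(2 s \right)} + 3 s^{2} - 3 s \operatorname{atan}{\left(2 s \right)} - 60 s - 30 \operatorname{atan}{\left(2 s \right)} + 9}{8 s^{6} + 50 s^{4} + 84 s^{2} + 18} = f(s).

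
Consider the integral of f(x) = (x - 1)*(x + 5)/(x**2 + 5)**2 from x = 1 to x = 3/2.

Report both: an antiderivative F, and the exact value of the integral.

Antiderivative: F(x) = -(x + 2)/(x**2 + 5); value = 1/58

Recognize the product-rule pattern: f = u'v + uv' with u = 1/(x**2 + 5), v = -x - 2, so integration by parts undoes it.
F(x) = -(x + 2)/(x**2 + 5) is an antiderivative of f.
Check: d/dx[-(x + 2)/(x**2 + 5)] = (x**2 + 4*x - 5)/(x**4 + 10*x**2 + 25), which equals f(x).
F(3/2) = -14/29; F(1) = -1/2.
Integral = F(3/2) - F(1) = 1/58.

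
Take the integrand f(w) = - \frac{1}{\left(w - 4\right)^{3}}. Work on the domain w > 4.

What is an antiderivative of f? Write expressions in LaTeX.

An antiderivative is F(w) = \frac{1}{2 \left(w - 4\right)^{2}}.

An antiderivative F(w) passes only if d/dw[F] lands on f(w) exactly.
Check: d/dw[\frac{1}{2 \left(w - 4\right)^{2}}] = - \frac{1}{w^{3} - 12 w^{2} + 48 w - 64}, which equals f(w).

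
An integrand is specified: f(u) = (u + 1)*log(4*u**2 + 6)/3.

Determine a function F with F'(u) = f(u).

Recover f(u) by differentiating a candidate F(u); any mismatch rules it out.
Check: d/du[-u**2/6 - 2*u/3 + (u**2/6 + u/3)*log(4*u**2 + 6) + log(u**2 + 3/2)/4 + sqrt(6)*atan(sqrt(6)*u/3)/3] = u*log(2*u**2 + 3)/3 + u*log(2)/3 + log(2*u**2 + 3)/3 + log(2)/3, which equals f(u).

An antiderivative is F(u) = -u**2/6 - 2*u/3 + (u**2/6 + u/3)*log(4*u**2 + 6) + log(u**2 + 3/2)/4 + sqrt(6)*atan(sqrt(6)*u/3)/3.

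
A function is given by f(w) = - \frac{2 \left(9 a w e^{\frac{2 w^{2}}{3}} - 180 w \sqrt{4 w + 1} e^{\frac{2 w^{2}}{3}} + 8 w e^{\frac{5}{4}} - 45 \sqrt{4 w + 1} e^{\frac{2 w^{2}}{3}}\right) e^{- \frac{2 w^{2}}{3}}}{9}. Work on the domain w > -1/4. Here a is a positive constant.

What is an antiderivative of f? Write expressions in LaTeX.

For F(w) to be correct the identity F'(w) - f(w) = 0 must hold.
Check: d/dw[- a w^{2} + 16 w^{2} \sqrt{4 w + 1} + 8 w \sqrt{4 w + 1} + \sqrt{4 w + 1} + \frac{4 e^{\frac{5}{4}} e^{- \frac{2 w^{2}}{3}}}{3}] = \frac{\left(- 18 a w \sqrt{4 w + 1} e^{\frac{2 w^{2}}{3}} + 1440 w^{2} e^{\frac{2 w^{2}}{3}} - 16 w \sqrt{4 w + 1} e^{\frac{5}{4}} + 720 w e^{\frac{2 w^{2}}{3}} + 90 e^{\frac{2 w^{2}}{3}}\right) e^{- \frac{2 w^{2}}{3}}}{9 \sqrt{4 w + 1}}, which equals f(w).

An antiderivative is F(w) = - a w^{2} + 16 w^{2} \sqrt{4 w + 1} + 8 w \sqrt{4 w + 1} + \sqrt{4 w + 1} + \frac{4 e^{\frac{5}{4}} e^{- \frac{2 w^{2}}{3}}}{3}.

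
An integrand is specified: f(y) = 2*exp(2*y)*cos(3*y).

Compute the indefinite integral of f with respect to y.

A first test for any F(y): its y-derivative must equal f(y) identically.
Check: d/dy[2*(3*sin(3*y) + 2*cos(3*y))*exp(2*y)/13] = 2*exp(2*y)*cos(3*y) = f(y).

F(y) = 2*(3*sin(3*y) + 2*cos(3*y))*exp(2*y)/13 + C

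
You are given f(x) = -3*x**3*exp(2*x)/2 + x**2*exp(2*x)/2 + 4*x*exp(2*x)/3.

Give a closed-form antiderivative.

An antiderivative is F(x) = -3*x**3*exp(2*x)/4 + 11*x**2*exp(2*x)/8 - 17*x*exp(2*x)/24 + 17*exp(2*x)/48.

Recognize the product-rule pattern: f = u'v + uv' with u = -3*x**3/4 + 11*x**2/8 - 17*x/24 + 17/48, v = exp(2*x), so integration by parts undoes it.
Check: d/dx[-3*x**3*exp(2*x)/4 + 11*x**2*exp(2*x)/8 - 17*x*exp(2*x)/24 + 17*exp(2*x)/48] = -3*x**3*exp(2*x)/2 + x**2*exp(2*x)/2 + 4*x*exp(2*x)/3 = f(x).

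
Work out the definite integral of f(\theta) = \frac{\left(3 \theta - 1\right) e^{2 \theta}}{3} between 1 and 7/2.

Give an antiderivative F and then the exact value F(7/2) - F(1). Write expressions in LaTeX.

Recognize the product-rule pattern: f = u'v + uv' with u = \frac{\theta}{2} - \frac{5}{12}, v = e^{2 \theta}, so integration by parts undoes it.
F(\theta) = \frac{\theta e^{2 \theta}}{2} - \frac{5 e^{2 \theta}}{12} is an antiderivative of f.
Check: d/d\theta[\frac{\theta e^{2 \theta}}{2} - \frac{5 e^{2 \theta}}{12}] = \theta e^{2 \theta} - \frac{e^{2 \theta}}{3}, which equals f(\theta).
F(7/2) = \frac{4 e^{7}}{3}; F(1) = \frac{e^{2}}{12}.
Integral = F(7/2) - F(1) = - \frac{e^{2}}{12} + \frac{4 e^{7}}{3}.

Antiderivative: F(\theta) = \frac{\theta e^{2 \theta}}{2} - \frac{5 e^{2 \theta}}{12}; value = - \frac{e^{2}}{12} + \frac{4 e^{7}}{3}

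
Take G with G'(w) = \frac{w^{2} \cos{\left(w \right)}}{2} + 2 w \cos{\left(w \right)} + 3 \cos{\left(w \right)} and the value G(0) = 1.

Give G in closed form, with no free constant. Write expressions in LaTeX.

G(w) = \frac{w^{2} \sin{\left(w \right)}}{2} + 2 w \sin{\left(w \right)} + w \cos{\left(w \right)} + 2 \sin{\left(w \right)} + 2 \cos{\left(w \right)} - 1

Integrate term by term and add the pieces.
A general antiderivative is \frac{w^{2} \sin{\left(w \right)}}{2} + 2 w \sin{\left(w \right)} + w \cos{\left(w \right)} + 2 \sin{\left(w \right)} + 2 \cos{\left(w \right)} + C.
The condition gives C = 1 - (2) = -1.
So G(w) = \frac{w^{2} \sin{\left(w \right)}}{2} + 2 w \sin{\left(w \right)} + w \cos{\left(w \right)} + 2 \sin{\left(w \right)} + 2 \cos{\left(w \right)} - 1.
Check: d/dw[\frac{w^{2} \sin{\left(w \right)}}{2} + 2 w \sin{\left(w \right)} + w \cos{\left(w \right)} + 2 \sin{\left(w \right)} + 2 \cos{\left(w \right)} - 1] = \frac{w^{2} \cos{\left(w \right)}}{2} + 2 w \cos{\left(w \right)} + 3 \cos{\left(w \right)} = G'(w).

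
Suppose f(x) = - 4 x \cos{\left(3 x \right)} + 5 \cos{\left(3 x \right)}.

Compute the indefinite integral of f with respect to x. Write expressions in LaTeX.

Integrate term by term and add the pieces.
Check: d/dx[- \frac{4 x \sin{\left(3 x \right)}}{3} + \frac{5 \sin{\left(3 x \right)}}{3} - \frac{4 \cos{\left(3 x \right)}}{9}] = - 4 x \cos{\left(3 x \right)} + 5 \cos{\left(3 x \right)} = f(x).

F(x) = - \frac{4 x \sin{\left(3 x \right)}}{3} + \frac{5 \sin{\left(3 x \right)}}{3} - \frac{4 \cos{\left(3 x \right)}}{9} + C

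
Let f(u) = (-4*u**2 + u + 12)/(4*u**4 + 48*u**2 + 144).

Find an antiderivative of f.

Check any antiderivative F(u) by computing F'(u) and comparing it with f(u).
Check: d/du[6*u/(8*u**2 + 48) - sqrt(6)*atan(sqrt(6)*u/6)/24 - 1/(8*u**2 + 48)] = (-4*u**2 + u + 12)/(4*u**4 + 48*u**2 + 144) = f(u).

An antiderivative is F(u) = 6*u/(8*u**2 + 48) - sqrt(6)*atan(sqrt(6)*u/6)/24 - 1/(8*u**2 + 48).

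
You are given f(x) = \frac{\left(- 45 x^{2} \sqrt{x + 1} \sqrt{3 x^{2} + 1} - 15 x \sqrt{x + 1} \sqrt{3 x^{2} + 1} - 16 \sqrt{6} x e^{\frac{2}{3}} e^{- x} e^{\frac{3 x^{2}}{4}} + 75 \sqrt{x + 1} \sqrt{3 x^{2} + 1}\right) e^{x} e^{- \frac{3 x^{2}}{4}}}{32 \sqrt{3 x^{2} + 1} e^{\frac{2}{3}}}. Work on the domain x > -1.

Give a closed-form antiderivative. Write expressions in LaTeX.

A first test for any F(x): its x-derivative must equal f(x) identically.
Check: d/dx[\frac{\sqrt{3} \left(15 \sqrt{3} x \sqrt{x + 1} + 15 \sqrt{3} \sqrt{x + 1} - 8 \sqrt{2} \sqrt{3 x^{2} + 1} e^{\frac{2}{3}} e^{- x} e^{\frac{3 x^{2}}{4}}\right) e^{x} e^{- \frac{3 x^{2}}{4}}}{48 e^{\frac{2}{3}}}] = \frac{\left(- 45 x^{3} \sqrt{3 x^{2} + 1} e^{x} - 60 x^{2} \sqrt{3 x^{2} + 1} e^{x} - 16 \sqrt{6} x \sqrt{x + 1} e^{\frac{2}{3}} e^{\frac{3 x^{2}}{4}} + 60 x \sqrt{3 x^{2} + 1} e^{x} + 75 \sqrt{3 x^{2} + 1} e^{x}\right) e^{- \frac{3 x^{2}}{4}}}{32 \sqrt{x + 1} \sqrt{3 x^{2} + 1} e^{\frac{2}{3}}}, which equals f(x).

An antiderivative is F(x) = \frac{\sqrt{3} \left(15 \sqrt{3} x \sqrt{x + 1} + 15 \sqrt{3} \sqrt{x + 1} - 8 \sqrt{2} \sqrt{3 x^{2} + 1} e^{\frac{2}{3}} e^{- x} e^{\frac{3 x^{2}}{4}}\right) e^{x} e^{- \frac{3 x^{2}}{4}}}{48 e^{\frac{2}{3}}}.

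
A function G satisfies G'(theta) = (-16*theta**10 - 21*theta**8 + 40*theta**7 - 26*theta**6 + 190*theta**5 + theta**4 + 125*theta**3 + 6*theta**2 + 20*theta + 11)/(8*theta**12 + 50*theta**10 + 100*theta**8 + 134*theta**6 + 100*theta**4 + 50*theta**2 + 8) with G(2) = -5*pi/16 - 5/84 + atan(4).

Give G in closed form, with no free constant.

The proposed G(theta) is checked by its d/dtheta: the result must match the given G'(theta).
A general antiderivative is -5*atan(theta/2)/4 + atan(2*theta) - 5/(4*(theta**4 + theta**2 + 1)) + C.
The condition gives C = -5*pi/16 - 5/84 + atan(4) - (-5*pi/16 - 5/84 + atan(4)) = 0.
So G(theta) = -5*atan(theta/2)/4 + atan(2*theta) - 5/(4*theta**4 + 4*theta**2 + 4).
Check: d/dtheta[-5*atan(theta/2)/4 + atan(2*theta) - 5/(4*theta**4 + 4*theta**2 + 4)] = (-16*theta**10 - 21*theta**8 + 40*theta**7 - 26*theta**6 + 190*theta**5 + theta**4 + 125*theta**3 + 6*theta**2 + 20*theta + 11)/(8*theta**12 + 50*theta**10 + 100*theta**8 + 134*theta**6 + 100*theta**4 + 50*theta**2 + 8) = G'(theta).

G(theta) = -5*atan(theta/2)/4 + atan(2*theta) - 5/(4*theta**4 + 4*theta**2 + 4)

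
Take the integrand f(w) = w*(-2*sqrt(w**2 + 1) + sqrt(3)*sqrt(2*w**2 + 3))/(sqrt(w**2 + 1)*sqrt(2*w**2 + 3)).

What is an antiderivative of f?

An antiderivative is F(w) = sqrt(3)*sqrt(w**2 + 1) - sqrt(2*w**2 + 3).

Any candidate F(w) must reproduce f(w) exactly when differentiated.
Check: d/dw[sqrt(3)*sqrt(w**2 + 1) - sqrt(2*w**2 + 3)] = (-2*w*sqrt(w**2 + 1) + sqrt(3)*w*sqrt(2*w**2 + 3))/(sqrt(w**2 + 1)*sqrt(2*w**2 + 3)), which equals f(w).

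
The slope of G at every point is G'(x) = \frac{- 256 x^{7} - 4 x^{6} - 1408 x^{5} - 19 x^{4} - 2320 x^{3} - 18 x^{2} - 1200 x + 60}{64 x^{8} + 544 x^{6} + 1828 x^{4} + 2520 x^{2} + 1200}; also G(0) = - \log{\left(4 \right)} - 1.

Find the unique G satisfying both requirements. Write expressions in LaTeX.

G(x) = \frac{x}{16 x^{2} + 20} - \log{\left(\frac{x^{4}}{3} + 2 x^{2} + 4 \right)} - 1

Differentiate the proposed G(x) back; it has to land on the given G'(x).
A general antiderivative is \frac{x}{4 \left(4 x^{2} + 5\right)} - \log{\left(\frac{x^{4}}{3} + 2 x^{2} + 4 \right)} + C.
The condition gives C = - \log{\left(4 \right)} - 1 - (- \log{\left(4 \right)}) = -1.
So G(x) = \frac{x}{16 x^{2} + 20} - \log{\left(\frac{x^{4}}{3} + 2 x^{2} + 4 \right)} - 1.
Check: d/dx[\frac{x}{16 x^{2} + 20} - \log{\left(\frac{x^{4}}{3} + 2 x^{2} + 4 \right)} - 1] = \frac{- 256 x^{7} - 4 x^{6} - 1408 x^{5} - 19 x^{4} - 2320 x^{3} - 18 x^{2} - 1200 x + 60}{64 x^{8} + 544 x^{6} + 1828 x^{4} + 2520 x^{2} + 1200} = G'(x).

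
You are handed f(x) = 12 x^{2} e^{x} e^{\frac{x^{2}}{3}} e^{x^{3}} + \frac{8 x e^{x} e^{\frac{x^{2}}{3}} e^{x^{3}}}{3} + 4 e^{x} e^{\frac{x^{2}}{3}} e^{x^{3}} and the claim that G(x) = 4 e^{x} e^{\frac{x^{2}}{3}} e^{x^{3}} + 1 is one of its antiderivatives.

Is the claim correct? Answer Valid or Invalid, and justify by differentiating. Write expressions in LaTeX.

d/dx[G] = 12 x^{2} e^{x} e^{\frac{x^{2}}{3}} e^{x^{3}} + \frac{8 x e^{x} e^{\frac{x^{2}}{3}} e^{x^{3}}}{3} + 4 e^{x} e^{\frac{x^{2}}{3}} e^{x^{3}}
This equals f(x) exactly, so the claim holds.

Valid. The derivative of G reproduces f.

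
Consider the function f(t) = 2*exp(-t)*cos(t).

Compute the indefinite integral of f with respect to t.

F(t) = -(-sin(t) + cos(t))*exp(-t) + C

Any candidate F(t) must reproduce f(t) exactly when differentiated.
Check: d/dt[-(-sin(t) + cos(t))*exp(-t)] = 2*exp(-t)*cos(t) = f(t).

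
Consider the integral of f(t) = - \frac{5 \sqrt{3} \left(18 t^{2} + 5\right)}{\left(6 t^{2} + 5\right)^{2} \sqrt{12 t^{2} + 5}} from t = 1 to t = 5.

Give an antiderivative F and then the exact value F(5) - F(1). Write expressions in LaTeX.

Since d/dt undoes antidifferentiation here, F'(t) = f(t) is required of F(t).
F(t) = - \frac{3 t \sqrt{4 t^{2} + \frac{5}{3}}}{2 \left(3 t^{2} + \frac{5}{2}\right)} is an antiderivative of f.
Check: d/dt[- \frac{3 t \sqrt{4 t^{2} + \frac{5}{3}}}{2 \left(3 t^{2} + \frac{5}{2}\right)}] = \frac{- 90 \sqrt{3} t^{2} - 25 \sqrt{3}}{36 t^{4} \sqrt{12 t^{2} + 5} + 60 t^{2} \sqrt{12 t^{2} + 5} + 25 \sqrt{12 t^{2} + 5}}, which equals f(t).
F(5) = - \frac{\sqrt{915}}{31}; F(1) = - \frac{\sqrt{51}}{11}.
Integral = F(5) - F(1) = - \frac{\sqrt{915}}{31} + \frac{\sqrt{51}}{11}.

Antiderivative: F(t) = - \frac{3 t \sqrt{4 t^{2} + \frac{5}{3}}}{2 \left(3 t^{2} + \frac{5}{2}\right)}; value = - \frac{\sqrt{915}}{31} + \frac{\sqrt{51}}{11}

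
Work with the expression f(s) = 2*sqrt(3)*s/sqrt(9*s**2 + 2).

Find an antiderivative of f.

f matches the chain-rule pattern g'(h)*h' with inner function h(s) = 3*s**2 + 2/3; substituting u = h(s) collapses the integral.
Check: d/ds[2*sqrt(3)*sqrt(9*s**2 + 2)/9] = 2*sqrt(3)*s/sqrt(9*s**2 + 2) = f(s).

An antiderivative is F(s) = 2*sqrt(3)*sqrt(9*s**2 + 2)/9.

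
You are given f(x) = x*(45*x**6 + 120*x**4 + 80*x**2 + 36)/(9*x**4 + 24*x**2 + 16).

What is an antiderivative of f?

A first test for any F(x): its x-derivative must equal f(x) identically.
Check: d/dx[5*x**4/4 - 3/(3*x**2/2 + 2)] = (45*x**7 + 120*x**5 + 80*x**3 + 36*x)/(9*x**4 + 24*x**2 + 16), which equals f(x).

An antiderivative is F(x) = 5*x**4/4 - 3/(3*x**2/2 + 2).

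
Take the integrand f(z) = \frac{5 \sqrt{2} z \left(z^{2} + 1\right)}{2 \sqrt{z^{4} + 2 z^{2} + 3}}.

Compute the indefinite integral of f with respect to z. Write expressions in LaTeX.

f matches the chain-rule pattern g'(h)*h' with inner function h(z) = 2 z^{4} + 4 z^{2} + 6; substituting u = h(z) collapses the integral.
Check: d/dz[\frac{5 \sqrt{2 z^{4} + 4 z^{2} + 6}}{4}] = \frac{5 \sqrt{2} z^{3} + 5 \sqrt{2} z}{2 \sqrt{z^{4} + 2 z^{2} + 3}}, which equals f(z).

F(z) = \frac{5 \sqrt{2 z^{4} + 4 z^{2} + 6}}{4} + C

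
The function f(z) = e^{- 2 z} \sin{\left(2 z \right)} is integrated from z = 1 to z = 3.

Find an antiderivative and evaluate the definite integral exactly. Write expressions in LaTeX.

An antiderivative F(z) passes only if d/dz[F] lands on f(z) exactly.
F(z) = - \frac{\left(\sin{\left(2 z \right)} + \cos{\left(2 z \right)}\right) e^{- 2 z}}{4} is an antiderivative of f.
Check: d/dz[- \frac{\left(\sin{\left(2 z \right)} + \cos{\left(2 z \right)}\right) e^{- 2 z}}{4}] = e^{- 2 z} \sin{\left(2 z \right)} = f(z).
F(3) = - \frac{\cos{\left(6 \right)}}{4 e^{6}} - \frac{\sin{\left(6 \right)}}{4 e^{6}}; F(1) = - \frac{\sin{\left(2 \right)}}{4 e^{2}} - \frac{\cos{\left(2 \right)}}{4 e^{2}}.
Integral = F(3) - F(1) = \frac{\cos{\left(2 \right)}}{4 e^{2}} - \frac{\cos{\left(6 \right)}}{4 e^{6}} - \frac{\sin{\left(6 \right)}}{4 e^{6}} + \frac{\sin{\left(2 \right)}}{4 e^{2}}.

Antiderivative: F(z) = - \frac{\left(\sin{\left(2 z \right)} + \cos{\left(2 z \right)}\right) e^{- 2 z}}{4}; value = \frac{\cos{\left(2 \right)}}{4 e^{2}} - \frac{\cos{\left(6 \right)}}{4 e^{6}} - \frac{\sin{\left(6 \right)}}{4 e^{6}} + \frac{\sin{\left(2 \right)}}{4 e^{2}}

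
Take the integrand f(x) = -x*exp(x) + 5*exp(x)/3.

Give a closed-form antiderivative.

An antiderivative is F(x) = -x*exp(x) + 8*exp(x)/3.

f has the shape u'v + uv' for u = 8/3 - x and v = exp(x) — it is the derivative of the product u*v.
Check: d/dx[-x*exp(x) + 8*exp(x)/3] = -x*exp(x) + 5*exp(x)/3 = f(x).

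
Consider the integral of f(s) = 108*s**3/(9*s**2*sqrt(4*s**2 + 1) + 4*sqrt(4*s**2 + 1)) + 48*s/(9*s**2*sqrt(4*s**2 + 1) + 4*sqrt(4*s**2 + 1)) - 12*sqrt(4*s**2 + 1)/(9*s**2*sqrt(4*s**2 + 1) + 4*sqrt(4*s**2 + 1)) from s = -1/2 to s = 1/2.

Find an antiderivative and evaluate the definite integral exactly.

The integrand splits into summands that can be handled one at a time.
F(s) = 3*sqrt(4*s**2 + 1) - 2*atan(3*s/2) is an antiderivative of f.
Check: d/ds[3*sqrt(4*s**2 + 1) - 2*atan(3*s/2)] = (108*s**3 + 48*s - 12*sqrt(4*s**2 + 1))/(9*s**2*sqrt(4*s**2 + 1) + 4*sqrt(4*s**2 + 1)), which equals f(s).
F(1/2) = -2*atan(3/4) + 3*sqrt(2); F(-1/2) = 2*atan(3/4) + 3*sqrt(2).
Integral = F(1/2) - F(-1/2) = -4*atan(3/4).

Antiderivative: F(s) = 3*sqrt(4*s**2 + 1) - 2*atan(3*s/2); value = -4*atan(3/4)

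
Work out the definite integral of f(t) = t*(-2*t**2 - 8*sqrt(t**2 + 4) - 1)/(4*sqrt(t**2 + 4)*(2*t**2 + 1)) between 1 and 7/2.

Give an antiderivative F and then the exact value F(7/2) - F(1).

Antiderivative: F(t) = (-sqrt(t**2 + 4) - 2*log(2*t**2 + 1))/4; value = -log(51/2)/2 - sqrt(65)/8 + log(3)/2 + sqrt(5)/4

Any candidate F(t) must reproduce f(t) exactly when differentiated.
F(t) = (-sqrt(t**2 + 4) - 2*log(2*t**2 + 1))/4 is an antiderivative of f.
Check: d/dt[(-sqrt(t**2 + 4) - 2*log(2*t**2 + 1))/4] = (-2*t**3 - 8*t*sqrt(t**2 + 4) - t)/(8*t**2*sqrt(t**2 + 4) + 4*sqrt(t**2 + 4)), which equals f(t).
F(7/2) = -log(51/2)/2 - sqrt(65)/8; F(1) = -sqrt(5)/4 - log(3)/2.
Integral = F(7/2) - F(1) = -log(51/2)/2 - sqrt(65)/8 + log(3)/2 + sqrt(5)/4.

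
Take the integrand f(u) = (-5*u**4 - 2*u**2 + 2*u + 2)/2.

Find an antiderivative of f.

Differentiate the proposed F(u) back; it has to land on f(u) exactly.
Check: d/du[-u**5/2 - u**3/3 + u**2/2 + u] = -5*u**4/2 - u**2 + u + 1, which equals f(u).

An antiderivative is F(u) = -u**5/2 - u**3/3 + u**2/2 + u.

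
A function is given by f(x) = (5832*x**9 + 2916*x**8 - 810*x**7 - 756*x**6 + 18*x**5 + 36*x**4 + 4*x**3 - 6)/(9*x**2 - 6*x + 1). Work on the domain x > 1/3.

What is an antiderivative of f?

An antiderivative is F(x) = (3*x**6*(3*x - 1) + x**4*(-3*x - 1)**4*(3*x - 1) + 2)/(3*x - 1).

Check any antiderivative F(x) by computing F'(x) and comparing it with f(x).
Check: d/dx[(3*x**6*(3*x - 1) + x**4*(-3*x - 1)**4*(3*x - 1) + 2)/(3*x - 1)] = (5832*x**9 + 2916*x**8 - 810*x**7 - 756*x**6 + 18*x**5 + 36*x**4 + 4*x**3 - 6)/(9*x**2 - 6*x + 1) = f(x).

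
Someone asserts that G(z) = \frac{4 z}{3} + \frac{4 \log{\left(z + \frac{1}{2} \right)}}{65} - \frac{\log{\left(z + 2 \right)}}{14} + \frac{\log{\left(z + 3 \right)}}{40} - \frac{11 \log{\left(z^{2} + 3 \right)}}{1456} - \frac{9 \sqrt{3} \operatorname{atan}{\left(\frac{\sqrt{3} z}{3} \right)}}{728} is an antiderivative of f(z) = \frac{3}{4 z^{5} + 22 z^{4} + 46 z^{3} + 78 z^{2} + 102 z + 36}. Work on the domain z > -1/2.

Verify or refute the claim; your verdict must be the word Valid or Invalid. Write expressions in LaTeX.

Invalid: d/dz[G] - f = \frac{4}{3}, which is not 0.

d/dz[G] = \frac{16 z^{5} + 88 z^{4} + 184 z^{3} + 312 z^{2} + 408 z + 153}{12 z^{5} + 66 z^{4} + 138 z^{3} + 234 z^{2} + 306 z + 108}
d/dz[G] - f(z) = \frac{4}{3} != 0.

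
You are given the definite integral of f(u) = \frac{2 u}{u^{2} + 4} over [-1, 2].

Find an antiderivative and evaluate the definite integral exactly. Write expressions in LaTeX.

The substitution w = \frac{u^{2}}{2} + 2 works: f is exactly (dF/dw)*(dw/du) for that inner function.
F(u) = \log{\left(\frac{u^{2}}{2} + 2 \right)} is an antiderivative of f.
Check: d/du[\log{\left(\frac{u^{2}}{2} + 2 \right)}] = \frac{2 u}{u^{2} + 4} = f(u).
F(2) = \log{\left(4 \right)}; F(-1) = \log{\left(\frac{5}{2} \right)}.
Integral = F(2) - F(-1) = - \log{\left(\frac{5}{2} \right)} + \log{\left(4 \right)}.

Antiderivative: F(u) = \log{\left(\frac{u^{2}}{2} + 2 \right)}; value = - \log{\left(\frac{5}{2} \right)} + \log{\left(4 \right)}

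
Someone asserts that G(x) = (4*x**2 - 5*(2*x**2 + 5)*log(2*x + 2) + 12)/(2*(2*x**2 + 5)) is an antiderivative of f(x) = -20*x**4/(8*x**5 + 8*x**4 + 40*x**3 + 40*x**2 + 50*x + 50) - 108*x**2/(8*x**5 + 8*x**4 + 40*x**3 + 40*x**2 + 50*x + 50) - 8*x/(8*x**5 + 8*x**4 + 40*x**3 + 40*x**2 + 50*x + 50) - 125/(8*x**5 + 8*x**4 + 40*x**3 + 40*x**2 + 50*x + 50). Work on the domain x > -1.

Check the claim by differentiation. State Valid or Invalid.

d/dx[G] = (-20*x**4 - 108*x**2 - 8*x - 125)/(8*x**5 + 8*x**4 + 40*x**3 + 40*x**2 + 50*x + 50)
This equals f(x) exactly, so the claim holds.

Valid. The derivative of G reproduces f.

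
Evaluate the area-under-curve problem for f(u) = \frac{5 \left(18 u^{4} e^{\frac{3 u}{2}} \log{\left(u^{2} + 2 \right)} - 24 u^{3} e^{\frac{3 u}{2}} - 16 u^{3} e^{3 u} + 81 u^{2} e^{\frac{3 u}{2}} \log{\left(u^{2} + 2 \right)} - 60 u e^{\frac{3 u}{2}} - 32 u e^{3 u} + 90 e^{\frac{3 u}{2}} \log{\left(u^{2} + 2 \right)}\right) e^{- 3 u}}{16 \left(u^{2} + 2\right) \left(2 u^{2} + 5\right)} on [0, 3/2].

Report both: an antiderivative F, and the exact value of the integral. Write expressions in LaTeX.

A candidate is checked by its d/du: the result must match f(u).
F(u) = - \frac{5 \log{\left(2 u^{2} + 5 \right)}}{4} - \frac{15 e^{- \frac{3 u}{2}} \log{\left(u^{2} + 2 \right)}}{8} is an antiderivative of f.
Check: d/du[- \frac{5 \log{\left(2 u^{2} + 5 \right)}}{4} - \frac{15 e^{- \frac{3 u}{2}} \log{\left(u^{2} + 2 \right)}}{8}] = \frac{90 u^{4} e^{\frac{3 u}{2}} \log{\left(u^{2} + 2 \right)} - 120 u^{3} e^{\frac{3 u}{2}} - 80 u^{3} e^{3 u} + 405 u^{2} e^{\frac{3 u}{2}} \log{\left(u^{2} + 2 \right)} - 300 u e^{\frac{3 u}{2}} - 160 u e^{3 u} + 450 e^{\frac{3 u}{2}} \log{\left(u^{2} + 2 \right)}}{32 u^{4} e^{3 u} + 144 u^{2} e^{3 u} + 160 e^{3 u}}, which equals f(u).
F(3/2) = - \frac{5 \log{\left(\frac{19}{2} \right)}}{4} - \frac{15 \log{\left(\frac{17}{4} \right)}}{8 e^{\frac{9}{4}}}; F(0) = - \frac{5 \log{\left(5 \right)}}{4} - \frac{15 \log{\left(2 \right)}}{8}.
Integral = F(3/2) - F(0) = - \frac{5 \log{\left(\frac{19}{2} \right)}}{4} - \frac{15 \log{\left(\frac{17}{4} \right)}}{8 e^{\frac{9}{4}}} + \frac{15 \log{\left(2 \right)}}{8} + \frac{5 \log{\left(5 \right)}}{4}.

Antiderivative: F(u) = - \frac{5 \log{\left(2 u^{2} + 5 \right)}}{4} - \frac{15 e^{- \frac{3 u}{2}} \log{\left(u^{2} + 2 \right)}}{8}; value = - \frac{5 \log{\left(\frac{19}{2} \right)}}{4} - \frac{15 \log{\left(\frac{17}{4} \right)}}{8 e^{\frac{9}{4}}} + \frac{15 \log{\left(2 \right)}}{8} + \frac{5 \log{\left(5 \right)}}{4}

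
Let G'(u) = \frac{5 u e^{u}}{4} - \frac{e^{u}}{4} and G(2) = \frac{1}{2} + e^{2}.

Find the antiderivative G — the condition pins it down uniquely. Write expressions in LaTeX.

G(u) = \frac{5 u e^{u}}{4} - \frac{3 e^{u}}{2} + \frac{1}{2}

G'(u) has the shape v'r + vr' for v = \frac{5 u}{4} - \frac{3}{2} and r = e^{u} — it is the derivative of the product v*r.
A general antiderivative is \frac{\left(5 u - 6\right) e^{u}}{4} + C.
The condition gives C = \frac{1}{2} + e^{2} - (e^{2}) = \frac{1}{2}.
So G(u) = \frac{5 u e^{u}}{4} - \frac{3 e^{u}}{2} + \frac{1}{2}.
Check: d/du[\frac{5 u e^{u}}{4} - \frac{3 e^{u}}{2} + \frac{1}{2}] = \frac{5 u e^{u}}{4} - \frac{e^{u}}{4} = G'(u).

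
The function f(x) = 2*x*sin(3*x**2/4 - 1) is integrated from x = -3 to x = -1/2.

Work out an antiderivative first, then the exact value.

f matches the chain-rule pattern g'(h)*h' with inner function h(x) = 3*x**2/4 - 1; substituting u = h(x) collapses the integral.
F(x) = -4*cos(3*x**2/4 - 1)/3 is an antiderivative of f.
Check: d/dx[-4*cos(3*x**2/4 - 1)/3] = 2*x*sin(3*x**2/4 - 1) = f(x).
F(-1/2) = -4*cos(13/16)/3; F(-3) = -4*cos(23/4)/3.
Integral = F(-1/2) - F(-3) = -4*cos(13/16)/3 + 4*cos(23/4)/3.

Antiderivative: F(x) = -4*cos(3*x**2/4 - 1)/3; value = -4*cos(13/16)/3 + 4*cos(23/4)/3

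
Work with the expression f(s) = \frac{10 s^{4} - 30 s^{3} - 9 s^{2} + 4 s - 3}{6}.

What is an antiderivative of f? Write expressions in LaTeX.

Whatever form F(s) takes, F'(s) = f(s) is non-negotiable.
Check: d/ds[\frac{s^{5}}{3} - \frac{5 s^{4}}{4} - \frac{s^{3}}{2} + \frac{s^{2}}{3} - \frac{s}{2}] = \frac{5 s^{4}}{3} - 5 s^{3} - \frac{3 s^{2}}{2} + \frac{2 s}{3} - \frac{1}{2}, which equals f(s).

An antiderivative is F(s) = \frac{s^{5}}{3} - \frac{5 s^{4}}{4} - \frac{s^{3}}{2} + \frac{s^{2}}{3} - \frac{s}{2}.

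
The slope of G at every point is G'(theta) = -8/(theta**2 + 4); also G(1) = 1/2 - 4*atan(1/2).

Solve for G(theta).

G(theta) = 1/2 - 4*atan(theta/2)

Check a candidate G(theta) by differentiating: d/dtheta[G] must match the given G'(theta).
A general antiderivative is -4*atan(theta/2) + C.
The condition gives C = 1/2 - 4*atan(1/2) - (-4*atan(1/2)) = 1/2.
So G(theta) = 1/2 - 4*atan(theta/2).
Check: d/dtheta[1/2 - 4*atan(theta/2)] = -8/(theta**2 + 4) = G'(theta).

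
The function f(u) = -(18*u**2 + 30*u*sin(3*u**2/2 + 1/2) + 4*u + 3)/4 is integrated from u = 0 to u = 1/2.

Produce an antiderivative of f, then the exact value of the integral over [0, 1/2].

Antiderivative: F(u) = -3*u**3/2 - u**2/2 - 3*u/4 + 5*cos(3*u**2/2 + 1/2)/2; value = -5*cos(1/2)/2 - 11/16 + 5*cos(7/8)/2

For F(u) to be correct the identity F'(u) - f(u) = 0 must hold.
F(u) = -3*u**3/2 - u**2/2 - 3*u/4 + 5*cos(3*u**2/2 + 1/2)/2 is an antiderivative of f.
Check: d/du[-3*u**3/2 - u**2/2 - 3*u/4 + 5*cos(3*u**2/2 + 1/2)/2] = -9*u**2/2 - 15*u*sin(3*u**2/2 + 1/2)/2 - u - 3/4, which equals f(u).
F(1/2) = -11/16 + 5*cos(7/8)/2; F(0) = 5*cos(1/2)/2.
Integral = F(1/2) - F(0) = -5*cos(1/2)/2 - 11/16 + 5*cos(7/8)/2.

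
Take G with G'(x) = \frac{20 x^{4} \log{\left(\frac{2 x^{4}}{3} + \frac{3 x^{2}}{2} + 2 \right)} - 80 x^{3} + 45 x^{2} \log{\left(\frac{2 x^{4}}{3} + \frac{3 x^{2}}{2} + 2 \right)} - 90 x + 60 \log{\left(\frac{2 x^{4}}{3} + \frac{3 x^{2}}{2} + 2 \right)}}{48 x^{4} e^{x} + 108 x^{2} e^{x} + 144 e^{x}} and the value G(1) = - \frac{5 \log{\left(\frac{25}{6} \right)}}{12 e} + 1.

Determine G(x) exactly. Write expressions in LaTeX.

G(x) = \frac{\left(12 e^{x} - 5 \log{\left(\frac{2 x^{4}}{3} + \frac{3 x^{2}}{2} + 2 \right)}\right) e^{- x}}{12}

Recognize the product-rule pattern: G'(x) = u'v + uv' with u = - \frac{5 e^{- x}}{12}, v = \log{\left(\frac{2 x^{4}}{3} + \frac{3 x^{2}}{2} + 2 \right)}, so integration by parts undoes it.
A general antiderivative is - \frac{5 e^{- x} \log{\left(\frac{2 x^{4}}{3} + \frac{3 x^{2}}{2} + 2 \right)}}{12} + C.
The condition gives C = - \frac{5 \log{\left(\frac{25}{6} \right)}}{12 e} + 1 - (- \frac{5 \log{\left(\frac{25}{6} \right)}}{12 e}) = 1.
So G(x) = \frac{\left(12 e^{x} - 5 \log{\left(\frac{2 x^{4}}{3} + \frac{3 x^{2}}{2} + 2 \right)}\right) e^{- x}}{12}.
Check: d/dx[\frac{\left(12 e^{x} - 5 \log{\left(\frac{2 x^{4}}{3} + \frac{3 x^{2}}{2} + 2 \right)}\right) e^{- x}}{12}] = \frac{20 x^{4} \log{\left(\frac{2 x^{4}}{3} + \frac{3 x^{2}}{2} + 2 \right)} - 80 x^{3} + 45 x^{2} \log{\left(\frac{2 x^{4}}{3} + \frac{3 x^{2}}{2} + 2 \right)} - 90 x + 60 \log{\left(\frac{2 x^{4}}{3} + \frac{3 x^{2}}{2} + 2 \right)}}{48 x^{4} e^{x} + 108 x^{2} e^{x} + 144 e^{x}} = G'(x).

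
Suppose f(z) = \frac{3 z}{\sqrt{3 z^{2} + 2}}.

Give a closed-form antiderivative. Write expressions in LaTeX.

The substitution u = 3 z^{2} + 2 works: f is exactly (dF/du)*(du/dz) for that inner function.
Check: d/dz[\sqrt{3 z^{2} + 2}] = \frac{3 z}{\sqrt{3 z^{2} + 2}} = f(z).

An antiderivative is F(z) = \sqrt{3 z^{2} + 2}.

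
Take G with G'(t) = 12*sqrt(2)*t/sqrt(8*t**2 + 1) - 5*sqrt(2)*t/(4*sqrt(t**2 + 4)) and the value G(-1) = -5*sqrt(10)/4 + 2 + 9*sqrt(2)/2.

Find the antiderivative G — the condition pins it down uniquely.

Integrate term by term and add the pieces.
A general antiderivative is -5*sqrt(t**2/2 + 2)/2 + 3*sqrt(4*t**2 + 1/2) + C.
The condition gives C = -5*sqrt(10)/4 + 2 + 9*sqrt(2)/2 - (-5*sqrt(10)/4 + 9*sqrt(2)/2) = 2.
So G(t) = -5*sqrt(t**2/2 + 2)/2 + 3*sqrt(4*t**2 + 1/2) + 2.
Check: d/dt[-5*sqrt(t**2/2 + 2)/2 + 3*sqrt(4*t**2 + 1/2) + 2] = (48*sqrt(2)*t*sqrt(t**2 + 4) - 5*sqrt(2)*t*sqrt(8*t**2 + 1))/(4*sqrt(t**2 + 4)*sqrt(8*t**2 + 1)), which equals G'(t).

G(t) = -5*sqrt(t**2/2 + 2)/2 + 3*sqrt(4*t**2 + 1/2) + 2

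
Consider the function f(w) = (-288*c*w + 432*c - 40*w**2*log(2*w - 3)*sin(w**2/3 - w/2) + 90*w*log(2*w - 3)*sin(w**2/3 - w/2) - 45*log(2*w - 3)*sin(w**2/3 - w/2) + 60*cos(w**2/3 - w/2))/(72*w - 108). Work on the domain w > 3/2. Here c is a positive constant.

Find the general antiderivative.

F(w) = (-24*c*w + 5*log(2*w - 3)*cos(w**2/3 - w/2))/6 + C

Whatever form F(w) takes, F'(w) = f(w) is non-negotiable.
Check: d/dw[(-24*c*w + 5*log(2*w - 3)*cos(w**2/3 - w/2))/6] = (-288*c*w + 432*c - 40*w**2*log(2*w - 3)*sin(w**2/3 - w/2) + 90*w*log(2*w - 3)*sin(w**2/3 - w/2) - 45*log(2*w - 3)*sin(w**2/3 - w/2) + 60*cos(w**2/3 - w/2))/(72*w - 108) = f(w).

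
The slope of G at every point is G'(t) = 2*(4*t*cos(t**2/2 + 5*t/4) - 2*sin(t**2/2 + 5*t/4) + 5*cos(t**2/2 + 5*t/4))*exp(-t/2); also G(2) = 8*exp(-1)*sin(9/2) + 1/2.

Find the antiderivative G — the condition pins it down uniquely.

Recognize the product-rule pattern: G'(t) = u'v + uv' with u = 8*exp(-t/2), v = sin(t**2/2 + 5*t/4), so integration by parts undoes it.
A general antiderivative is 8*exp(-t/2)*sin(t**2/2 + 5*t/4) + C.
The condition gives C = 8*exp(-1)*sin(9/2) + 1/2 - (8*exp(-1)*sin(9/2)) = 1/2.
So G(t) = (exp(t/2) + 16*sin(t**2/2 + 5*t/4))*exp(-t/2)/2.
Check: d/dt[(exp(t/2) + 16*sin(t**2/2 + 5*t/4))*exp(-t/2)/2] = (8*t*cos(t**2/2 + 5*t/4) - 4*sin(t**2/2 + 5*t/4) + 10*cos(t**2/2 + 5*t/4))*exp(-t/2), which equals G'(t).

G(t) = (exp(t/2) + 16*sin(t**2/2 + 5*t/4))*exp(-t/2)/2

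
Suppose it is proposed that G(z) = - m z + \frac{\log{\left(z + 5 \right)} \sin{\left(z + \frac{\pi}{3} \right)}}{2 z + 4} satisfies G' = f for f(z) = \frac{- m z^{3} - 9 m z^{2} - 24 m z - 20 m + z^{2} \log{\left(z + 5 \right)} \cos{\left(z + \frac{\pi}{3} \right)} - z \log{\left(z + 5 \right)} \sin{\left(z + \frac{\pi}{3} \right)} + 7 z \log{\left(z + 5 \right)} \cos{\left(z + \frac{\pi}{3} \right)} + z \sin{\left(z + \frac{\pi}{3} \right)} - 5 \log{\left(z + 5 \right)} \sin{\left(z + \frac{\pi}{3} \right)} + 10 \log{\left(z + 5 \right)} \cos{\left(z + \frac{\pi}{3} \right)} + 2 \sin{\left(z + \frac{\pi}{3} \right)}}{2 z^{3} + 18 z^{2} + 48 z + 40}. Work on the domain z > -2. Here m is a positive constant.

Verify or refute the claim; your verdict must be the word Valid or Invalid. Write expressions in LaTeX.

d/dz[G] = \frac{- 2 m z^{3} - 18 m z^{2} - 48 m z - 40 m + z^{2} \log{\left(z + 5 \right)} \cos{\left(z + \frac{\pi}{3} \right)} - z \log{\left(z + 5 \right)} \sin{\left(z + \frac{\pi}{3} \right)} + 7 z \log{\left(z + 5 \right)} \cos{\left(z + \frac{\pi}{3} \right)} + z \sin{\left(z + \frac{\pi}{3} \right)} - 5 \log{\left(z + 5 \right)} \sin{\left(z + \frac{\pi}{3} \right)} + 10 \log{\left(z + 5 \right)} \cos{\left(z + \frac{\pi}{3} \right)} + 2 \sin{\left(z + \frac{\pi}{3} \right)}}{2 z^{3} + 18 z^{2} + 48 z + 40}
d/dz[G] - f(z) = - \frac{m}{2} != 0.

Invalid: d/dz[G] - f = - \frac{m}{2}, which is not 0.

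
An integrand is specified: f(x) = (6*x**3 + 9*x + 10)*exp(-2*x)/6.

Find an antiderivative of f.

f has the shape u'v + uv' for u = -x**3/2 - 3*x**2/4 - 3*x/2 - 19/12 and v = exp(-2*x) — it is the derivative of the product u*v.
Check: d/dx[(-6*x**3 - 9*x**2 - 18*x - 19)*exp(-2*x)/12] = (6*x**3 + 9*x + 10)*exp(-2*x)/6 = f(x).

An antiderivative is F(x) = (-6*x**3 - 9*x**2 - 18*x - 19)*exp(-2*x)/12.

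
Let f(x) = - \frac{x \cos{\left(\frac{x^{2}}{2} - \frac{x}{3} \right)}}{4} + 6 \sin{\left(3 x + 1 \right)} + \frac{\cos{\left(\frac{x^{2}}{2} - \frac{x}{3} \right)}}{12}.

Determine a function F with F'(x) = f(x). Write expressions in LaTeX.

An antiderivative is F(x) = - \frac{\sin{\left(\frac{x^{2}}{2} - \frac{x}{3} \right)}}{4} - 2 \cos{\left(3 x + 1 \right)}.

The integrand splits into summands that can be handled one at a time.
Check: d/dx[- \frac{\sin{\left(\frac{x^{2}}{2} - \frac{x}{3} \right)}}{4} - 2 \cos{\left(3 x + 1 \right)}] = - \frac{x \cos{\left(\frac{x^{2}}{2} - \frac{x}{3} \right)}}{4} + 6 \sin{\left(3 x + 1 \right)} + \frac{\cos{\left(\frac{x^{2}}{2} - \frac{x}{3} \right)}}{12} = f(x).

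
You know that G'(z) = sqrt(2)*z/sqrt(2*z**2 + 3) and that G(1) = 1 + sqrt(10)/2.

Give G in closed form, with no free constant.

G(z) = sqrt(z**2 + 3/2) + 1

G'(z) matches the chain-rule pattern g'(h)*h' with inner function h(z) = z**2 + 3/2; substituting u = h(z) collapses the integral.
A general antiderivative is sqrt(z**2 + 3/2) + C.
The condition gives C = 1 + sqrt(10)/2 - (sqrt(10)/2) = 1.
So G(z) = sqrt(z**2 + 3/2) + 1.
Check: d/dz[sqrt(z**2 + 3/2) + 1] = sqrt(2)*z/sqrt(2*z**2 + 3) = G'(z).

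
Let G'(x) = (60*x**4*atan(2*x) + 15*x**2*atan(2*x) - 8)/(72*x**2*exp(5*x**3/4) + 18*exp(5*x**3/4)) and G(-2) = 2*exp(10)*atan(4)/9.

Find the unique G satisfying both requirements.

G(x) = -2*exp(-5*x**3/4)*atan(2*x)/9

Recognize the product-rule pattern: G'(x) = u'v + uv' with u = -2*atan(2*x)/9, v = exp(-5*x**3/4), so integration by parts undoes it.
A general antiderivative is -2*exp(-5*x**3/4)*atan(2*x)/9 + C.
The condition gives C = 2*exp(10)*atan(4)/9 - (2*exp(10)*atan(4)/9) = 0.
So G(x) = -2*exp(-5*x**3/4)*atan(2*x)/9.
Check: d/dx[-2*exp(-5*x**3/4)*atan(2*x)/9] = (60*x**4*atan(2*x) + 15*x**2*atan(2*x) - 8)/(72*x**2*exp(5*x**3/4) + 18*exp(5*x**3/4)) = G'(x).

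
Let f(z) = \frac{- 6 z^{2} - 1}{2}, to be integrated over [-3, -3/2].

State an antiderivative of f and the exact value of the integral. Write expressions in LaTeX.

An antiderivative F(z) passes only if d/dz[F] lands on f(z) exactly.
F(z) = - z^{3} - \frac{z}{2} is an antiderivative of f.
Check: d/dz[- z^{3} - \frac{z}{2}] = - 3 z^{2} - \frac{1}{2}, which equals f(z).
F(-3/2) = \frac{33}{8}; F(-3) = \frac{57}{2}.
Integral = F(-3/2) - F(-3) = - \frac{195}{8}.

Antiderivative: F(z) = - z^{3} - \frac{z}{2}; value = - \frac{195}{8}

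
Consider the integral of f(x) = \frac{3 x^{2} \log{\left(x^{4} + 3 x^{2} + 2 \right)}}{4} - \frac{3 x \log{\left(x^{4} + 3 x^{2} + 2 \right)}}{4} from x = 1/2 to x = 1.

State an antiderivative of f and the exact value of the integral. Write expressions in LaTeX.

Antiderivative: F(x) = - \frac{x^{3}}{3} + \frac{3 x^{2}}{4} + \frac{3 x}{2} + \left(\frac{x^{3}}{4} - \frac{3 x^{2}}{8}\right) \log{\left(x^{4} + 3 x^{2} + 2 \right)} - \frac{3 \log{\left(x^{2} + 1 \right)}}{8} - \frac{3 \log{\left(x^{2} + 2 \right)}}{4} - \frac{\operatorname{atan}{\left(x \right)}}{2} - \sqrt{2} \operatorname{atan}{\left(\frac{\sqrt{2} x}{2} \right)}; value = - \sqrt{2} \operatorname{atan}{\left(\frac{\sqrt{2}}{2} \right)} - \frac{3 \log{\left(3 \right)}}{4} - \frac{\pi}{8} - \frac{3 \log{\left(2 \right)}}{8} - \frac{\log{\left(6 \right)}}{8} + \frac{\log{\left(\frac{45}{16} \right)}}{16} + \frac{3 \log{\left(\frac{5}{4} \right)}}{8} + \frac{\operatorname{atan}{\left(\frac{1}{2} \right)}}{2} + \sqrt{2} \operatorname{atan}{\left(\frac{\sqrt{2}}{4} \right)} + \frac{3 \log{\left(\frac{9}{4} \right)}}{4} + \frac{49}{48}

Integrate term by term and add the pieces.
F(x) = - \frac{x^{3}}{3} + \frac{3 x^{2}}{4} + \frac{3 x}{2} + \left(\frac{x^{3}}{4} - \frac{3 x^{2}}{8}\right) \log{\left(x^{4} + 3 x^{2} + 2 \right)} - \frac{3 \log{\left(x^{2} + 1 \right)}}{8} - \frac{3 \log{\left(x^{2} + 2 \right)}}{4} - \frac{\operatorname{atan}{\left(x \right)}}{2} - \sqrt{2} \operatorname{atan}{\left(\frac{\sqrt{2} x}{2} \right)} is an antiderivative of f.
Check: d/dx[- \frac{x^{3}}{3} + \frac{3 x^{2}}{4} + \frac{3 x}{2} + \left(\frac{x^{3}}{4} - \frac{3 x^{2}}{8}\right) \log{\left(x^{4} + 3 x^{2} + 2 \right)} - \frac{3 \log{\left(x^{2} + 1 \right)}}{8} - \frac{3 \log{\left(x^{2} + 2 \right)}}{4} - \frac{\operatorname{atan}{\left(x \right)}}{2} - \sqrt{2} \operatorname{atan}{\left(\frac{\sqrt{2} x}{2} \right)}] = \frac{3 x^{2} \log{\left(x^{4} + 3 x^{2} + 2 \right)}}{4} - \frac{3 x \log{\left(x^{4} + 3 x^{2} + 2 \right)}}{4} = f(x).
F(1) = - \sqrt{2} \operatorname{atan}{\left(\frac{\sqrt{2}}{2} \right)} - \frac{3 \log{\left(3 \right)}}{4} - \frac{\pi}{8} - \frac{3 \log{\left(2 \right)}}{8} - \frac{\log{\left(6 \right)}}{8} + \frac{23}{12}; F(1/2) = - \frac{3 \log{\left(\frac{9}{4} \right)}}{4} - \sqrt{2} \operatorname{atan}{\left(\frac{\sqrt{2}}{4} \right)} - \frac{\operatorname{atan}{\left(\frac{1}{2} \right)}}{2} - \frac{3 \log{\left(\frac{5}{4} \right)}}{8} - \frac{\log{\left(\frac{45}{16} \right)}}{16} + \frac{43}{48}.
Integral = F(1) - F(1/2) = - \sqrt{2} \operatorname{atan}{\left(\frac{\sqrt{2}}{2} \right)} - \frac{3 \log{\left(3 \right)}}{4} - \frac{\pi}{8} - \frac{3 \log{\left(2 \right)}}{8} - \frac{\log{\left(6 \right)}}{8} + \frac{\log{\left(\frac{45}{16} \right)}}{16} + \frac{3 \log{\left(\frac{5}{4} \right)}}{8} + \frac{\operatorname{atan}{\left(\frac{1}{2} \right)}}{2} + \sqrt{2} \operatorname{atan}{\left(\frac{\sqrt{2}}{4} \right)} + \frac{3 \log{\left(\frac{9}{4} \right)}}{4} + \frac{49}{48}.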